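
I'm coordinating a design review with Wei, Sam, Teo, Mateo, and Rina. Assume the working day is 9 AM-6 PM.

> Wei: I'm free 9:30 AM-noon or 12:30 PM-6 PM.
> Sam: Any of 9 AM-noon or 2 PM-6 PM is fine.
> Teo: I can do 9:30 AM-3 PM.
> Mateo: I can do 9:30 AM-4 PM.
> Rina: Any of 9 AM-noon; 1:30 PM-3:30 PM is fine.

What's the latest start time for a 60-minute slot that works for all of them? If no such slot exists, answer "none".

Wei ∩ Sam: 09:30-12:00, 14:00-18:00.
Wei ∩ Sam ∩ Teo: 09:30-12:00, 14:00-15:00.
Wei ∩ Sam ∩ Teo ∩ Mateo: 09:30-12:00, 14:00-15:00.
Wei ∩ Sam ∩ Teo ∩ Mateo ∩ Rina: 09:30-12:00, 14:00-15:00.
The last common window of at least 60 minutes is 14:00-15:00; a 60-minute meeting can start as late as 14:00 and still end by 15:00.

14:00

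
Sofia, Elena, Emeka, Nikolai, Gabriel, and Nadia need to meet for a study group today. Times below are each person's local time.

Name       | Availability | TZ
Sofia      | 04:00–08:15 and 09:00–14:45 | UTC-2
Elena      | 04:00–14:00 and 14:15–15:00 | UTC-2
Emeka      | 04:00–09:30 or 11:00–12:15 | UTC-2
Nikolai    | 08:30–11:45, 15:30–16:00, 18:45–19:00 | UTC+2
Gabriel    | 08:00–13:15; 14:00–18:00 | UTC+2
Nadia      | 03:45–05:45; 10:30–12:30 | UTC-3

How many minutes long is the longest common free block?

Sofia in UTC: 06:00-10:15, 11:00-16:45 (add 2h to convert from UTC-2).
Elena in UTC: 06:00-16:00, 16:15-17:00 (add 2h to convert from UTC-2).
Emeka in UTC: 06:00-11:30, 13:00-14:15 (add 2h to convert from UTC-2).
Nikolai in UTC: 06:30-09:45, 13:30-14:00, 16:45-17:00 (subtract 2h to convert from UTC+2).
Gabriel in UTC: 06:00-11:15, 12:00-16:00 (subtract 2h to convert from UTC+2).
Nadia in UTC: 06:45-08:45, 13:30-15:30 (add 3h to convert from UTC-3).
Sofia ∩ Elena: 06:00-10:15, 11:00-16:00, 16:15-16:45.
Sofia ∩ Elena ∩ Emeka: 06:00-10:15, 11:00-11:30, 13:00-14:15.
Sofia ∩ Elena ∩ Emeka ∩ Nikolai: 06:30-09:45, 13:30-14:00.
Sofia ∩ Elena ∩ Emeka ∩ Nikolai ∩ Gabriel: 06:30-09:45, 13:30-14:00.
Sofia ∩ Elena ∩ Emeka ∩ Nikolai ∩ Gabriel ∩ Nadia: 06:45-08:45, 13:30-14:00.
The longest is 06:45-08:45 at 120 minutes.

120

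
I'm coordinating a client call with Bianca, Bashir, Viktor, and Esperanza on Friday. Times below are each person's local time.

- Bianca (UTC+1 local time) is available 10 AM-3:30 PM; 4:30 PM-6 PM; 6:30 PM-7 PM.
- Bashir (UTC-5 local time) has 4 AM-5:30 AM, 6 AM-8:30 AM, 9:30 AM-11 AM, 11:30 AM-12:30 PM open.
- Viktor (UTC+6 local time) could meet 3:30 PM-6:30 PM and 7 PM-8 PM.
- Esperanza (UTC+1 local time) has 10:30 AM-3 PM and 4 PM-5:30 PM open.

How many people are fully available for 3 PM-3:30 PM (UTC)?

Bianca in UTC: 09:00-14:30, 15:30-17:00, 17:30-18:00 (subtract 1h to convert from UTC+1).
Bashir in UTC: 09:00-10:30, 11:00-13:30, 14:30-16:00, 16:30-17:30 (add 5h to convert from UTC-5).
Viktor in UTC: 09:30-12:30, 13:00-14:00 (subtract 6h to convert from UTC+6).
Esperanza in UTC: 09:30-14:00, 15:00-16:30 (subtract 1h to convert from UTC+1).
Bashir and Esperanza can make the full 15:00-15:30 slot — that's 2.

2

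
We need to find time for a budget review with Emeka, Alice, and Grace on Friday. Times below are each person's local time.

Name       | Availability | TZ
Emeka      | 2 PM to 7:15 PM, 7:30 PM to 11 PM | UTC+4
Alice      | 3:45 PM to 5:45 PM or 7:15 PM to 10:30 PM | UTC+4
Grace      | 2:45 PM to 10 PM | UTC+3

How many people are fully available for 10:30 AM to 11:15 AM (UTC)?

Emeka in UTC: 10:00-15:15, 15:30-19:00 (subtract 4h to convert from UTC+4).
Alice in UTC: 11:45-13:45, 15:15-18:30 (subtract 4h to convert from UTC+4).
Grace in UTC: 11:45-19:00 (subtract 3h to convert from UTC+3).
Emeka can make the full 10:30-11:15 slot — that's 1.

1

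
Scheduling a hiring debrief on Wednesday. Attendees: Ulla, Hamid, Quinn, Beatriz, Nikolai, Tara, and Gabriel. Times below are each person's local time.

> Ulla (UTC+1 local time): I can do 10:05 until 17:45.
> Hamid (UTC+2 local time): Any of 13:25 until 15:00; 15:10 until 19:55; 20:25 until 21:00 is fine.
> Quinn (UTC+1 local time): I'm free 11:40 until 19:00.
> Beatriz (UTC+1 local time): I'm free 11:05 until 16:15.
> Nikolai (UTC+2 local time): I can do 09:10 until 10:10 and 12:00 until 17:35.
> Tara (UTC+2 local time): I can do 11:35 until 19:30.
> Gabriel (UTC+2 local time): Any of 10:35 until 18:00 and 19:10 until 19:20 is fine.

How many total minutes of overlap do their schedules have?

220

Ulla in UTC: 09:05-16:45 (subtract 1h to convert from UTC+1).
Hamid in UTC: 11:25-13:00, 13:10-17:55, 18:25-19:00 (subtract 2h to convert from UTC+2).
Quinn in UTC: 10:40-18:00 (subtract 1h to convert from UTC+1).
Beatriz in UTC: 10:05-15:15 (subtract 1h to convert from UTC+1).
Nikolai in UTC: 07:10-08:10, 10:00-15:35 (subtract 2h to convert from UTC+2).
Tara in UTC: 09:35-17:30 (subtract 2h to convert from UTC+2).
Gabriel in UTC: 08:35-16:00, 17:10-17:20 (subtract 2h to convert from UTC+2).
Ulla ∩ Hamid: 11:25-13:00, 13:10-16:45.
Ulla ∩ Hamid ∩ Quinn: 11:25-13:00, 13:10-16:45.
Ulla ∩ Hamid ∩ Quinn ∩ Beatriz: 11:25-13:00, 13:10-15:15.
Ulla ∩ Hamid ∩ Quinn ∩ Beatriz ∩ Nikolai: 11:25-13:00, 13:10-15:15.
Ulla ∩ Hamid ∩ Quinn ∩ Beatriz ∩ Nikolai ∩ Tara: 11:25-13:00, 13:10-15:15.
Ulla ∩ Hamid ∩ Quinn ∩ Beatriz ∩ Nikolai ∩ Tara ∩ Gabriel: 11:25-13:00, 13:10-15:15.
Summing the common windows: 95 + 125 = 220 minutes.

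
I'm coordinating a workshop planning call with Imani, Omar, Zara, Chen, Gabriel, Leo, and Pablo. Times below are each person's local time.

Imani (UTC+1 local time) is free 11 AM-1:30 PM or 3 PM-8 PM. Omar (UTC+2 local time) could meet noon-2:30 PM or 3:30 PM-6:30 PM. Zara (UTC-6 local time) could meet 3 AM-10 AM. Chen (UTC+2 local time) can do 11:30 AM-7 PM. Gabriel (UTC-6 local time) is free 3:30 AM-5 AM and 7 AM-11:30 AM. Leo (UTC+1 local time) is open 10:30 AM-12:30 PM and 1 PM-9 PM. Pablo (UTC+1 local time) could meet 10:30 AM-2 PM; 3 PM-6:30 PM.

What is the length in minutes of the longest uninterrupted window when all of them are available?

Imani in UTC: 10:00-12:30, 14:00-19:00 (subtract 1h to convert from UTC+1).
Omar in UTC: 10:00-12:30, 13:30-16:30 (subtract 2h to convert from UTC+2).
Zara in UTC: 09:00-16:00 (add 6h to convert from UTC-6).
Chen in UTC: 09:30-17:00 (subtract 2h to convert from UTC+2).
Gabriel in UTC: 09:30-11:00, 13:00-17:30 (add 6h to convert from UTC-6).
Leo in UTC: 09:30-11:30, 12:00-20:00 (subtract 1h to convert from UTC+1).
Pablo in UTC: 09:30-13:00, 14:00-17:30 (subtract 1h to convert from UTC+1).
Imani ∩ Omar: 10:00-12:30, 14:00-16:30.
Imani ∩ Omar ∩ Zara: 10:00-12:30, 14:00-16:00.
Imani ∩ Omar ∩ Zara ∩ Chen: 10:00-12:30, 14:00-16:00.
Imani ∩ Omar ∩ Zara ∩ Chen ∩ Gabriel: 10:00-11:00, 14:00-16:00.
Imani ∩ Omar ∩ Zara ∩ Chen ∩ Gabriel ∩ Leo: 10:00-11:00, 14:00-16:00.
Imani ∩ Omar ∩ Zara ∩ Chen ∩ Gabriel ∩ Leo ∩ Pablo: 10:00-11:00, 14:00-16:00.
The longest is 14:00-16:00 at 120 minutes.

120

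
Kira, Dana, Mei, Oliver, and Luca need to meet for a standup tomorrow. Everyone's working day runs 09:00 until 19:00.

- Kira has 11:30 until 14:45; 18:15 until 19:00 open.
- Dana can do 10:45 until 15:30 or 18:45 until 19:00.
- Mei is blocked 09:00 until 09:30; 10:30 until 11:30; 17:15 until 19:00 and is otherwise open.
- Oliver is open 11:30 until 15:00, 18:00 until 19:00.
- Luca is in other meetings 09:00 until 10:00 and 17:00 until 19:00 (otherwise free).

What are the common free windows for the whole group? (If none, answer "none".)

11:30-14:45

Kira free: 11:30-14:45, 18:15-19:00.
Dana free: 10:45-15:30, 18:45-19:00.
Mei free: 09:30-10:30, 11:30-17:15 (invert busy blocks within the working day).
Oliver free: 11:30-15:00, 18:00-19:00.
Luca free: 10:00-17:00 (invert busy blocks within the working day).
Kira ∩ Dana: 11:30-14:45, 18:45-19:00.
Kira ∩ Dana ∩ Mei: 11:30-14:45.
Kira ∩ Dana ∩ Mei ∩ Oliver: 11:30-14:45.
Kira ∩ Dana ∩ Mei ∩ Oliver ∩ Luca: 11:30-14:45.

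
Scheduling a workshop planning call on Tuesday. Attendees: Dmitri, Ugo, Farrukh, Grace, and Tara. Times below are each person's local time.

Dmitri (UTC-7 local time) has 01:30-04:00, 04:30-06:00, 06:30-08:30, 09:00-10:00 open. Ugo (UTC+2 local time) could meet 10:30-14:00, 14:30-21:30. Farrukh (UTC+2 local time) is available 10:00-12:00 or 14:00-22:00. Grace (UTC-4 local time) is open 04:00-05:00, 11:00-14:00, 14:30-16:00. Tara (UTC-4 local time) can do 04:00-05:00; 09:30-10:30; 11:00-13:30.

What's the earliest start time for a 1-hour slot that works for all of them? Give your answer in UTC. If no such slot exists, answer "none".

Dmitri in UTC: 08:30-11:00, 11:30-13:00, 13:30-15:30, 16:00-17:00 (add 7h to convert from UTC-7).
Ugo in UTC: 08:30-12:00, 12:30-19:30 (subtract 2h to convert from UTC+2).
Farrukh in UTC: 08:00-10:00, 12:00-20:00 (subtract 2h to convert from UTC+2).
Grace in UTC: 08:00-09:00, 15:00-18:00, 18:30-20:00 (add 4h to convert from UTC-4).
Tara in UTC: 08:00-09:00, 13:30-14:30, 15:00-17:30 (add 4h to convert from UTC-4).
Dmitri ∩ Ugo: 08:30-11:00, 11:30-12:00, 12:30-13:00, 13:30-15:30, 16:00-17:00.
Dmitri ∩ Ugo ∩ Farrukh: 08:30-10:00, 12:30-13:00, 13:30-15:30, 16:00-17:00.
Dmitri ∩ Ugo ∩ Farrukh ∩ Grace: 08:30-09:00, 15:00-15:30, 16:00-17:00.
Dmitri ∩ Ugo ∩ Farrukh ∩ Grace ∩ Tara: 08:30-09:00, 15:00-15:30, 16:00-17:00.
The first common window of at least 60 minutes is 16:00-17:00, so the earliest start is 16:00.

16:00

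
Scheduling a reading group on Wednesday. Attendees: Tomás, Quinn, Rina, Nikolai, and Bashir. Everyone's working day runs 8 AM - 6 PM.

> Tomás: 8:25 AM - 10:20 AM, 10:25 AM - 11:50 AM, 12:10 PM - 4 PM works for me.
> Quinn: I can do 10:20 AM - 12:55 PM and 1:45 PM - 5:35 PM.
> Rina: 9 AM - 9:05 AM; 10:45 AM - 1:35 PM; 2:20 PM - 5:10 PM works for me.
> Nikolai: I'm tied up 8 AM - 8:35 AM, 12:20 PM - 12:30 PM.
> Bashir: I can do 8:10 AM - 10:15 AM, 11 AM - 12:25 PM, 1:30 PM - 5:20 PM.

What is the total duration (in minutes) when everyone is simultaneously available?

Tomás free: 08:25-10:20, 10:25-11:50, 12:10-16:00.
Quinn free: 10:20-12:55, 13:45-17:35.
Rina free: 09:00-09:05, 10:45-13:35, 14:20-17:10.
Nikolai free: 08:35-12:20, 12:30-18:00 (invert busy blocks within the working day).
Bashir free: 08:10-10:15, 11:00-12:25, 13:30-17:20.
Tomás ∩ Quinn: 10:25-11:50, 12:10-12:55, 13:45-16:00.
Tomás ∩ Quinn ∩ Rina: 10:45-11:50, 12:10-12:55, 14:20-16:00.
Tomás ∩ Quinn ∩ Rina ∩ Nikolai: 10:45-11:50, 12:10-12:20, 12:30-12:55, 14:20-16:00.
Tomás ∩ Quinn ∩ Rina ∩ Nikolai ∩ Bashir: 11:00-11:50, 12:10-12:20, 14:20-16:00.
So the common availability across everyone is 11:00-11:50, 12:10-12:20, 14:20-16:00.
Summing the common windows: 50 + 10 + 100 = 160 minutes.

160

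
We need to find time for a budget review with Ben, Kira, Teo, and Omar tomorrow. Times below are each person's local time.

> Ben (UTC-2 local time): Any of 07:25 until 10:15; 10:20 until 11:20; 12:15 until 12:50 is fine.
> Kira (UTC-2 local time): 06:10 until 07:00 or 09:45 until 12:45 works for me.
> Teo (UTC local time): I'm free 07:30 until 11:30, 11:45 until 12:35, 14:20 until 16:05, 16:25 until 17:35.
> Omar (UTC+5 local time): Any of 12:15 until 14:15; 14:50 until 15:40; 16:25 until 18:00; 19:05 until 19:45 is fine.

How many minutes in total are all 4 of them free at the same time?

Ben in UTC: 09:25-12:15, 12:20-13:20, 14:15-14:50 (add 2h to convert from UTC-2).
Kira in UTC: 08:10-09:00, 11:45-14:45 (add 2h to convert from UTC-2).
Teo in UTC: 07:30-11:30, 11:45-12:35, 14:20-16:05, 16:25-17:35.
Omar in UTC: 07:15-09:15, 09:50-10:40, 11:25-13:00, 14:05-14:45 (subtract 5h to convert from UTC+5).
Ben ∩ Kira: 11:45-12:15, 12:20-13:20, 14:15-14:45.
Ben ∩ Kira ∩ Teo: 11:45-12:15, 12:20-12:35, 14:20-14:45.
Ben ∩ Kira ∩ Teo ∩ Omar: 11:45-12:15, 12:20-12:35, 14:20-14:45.
Those are the intersection windows.
Summing the common windows: 30 + 15 + 25 = 70 minutes.

70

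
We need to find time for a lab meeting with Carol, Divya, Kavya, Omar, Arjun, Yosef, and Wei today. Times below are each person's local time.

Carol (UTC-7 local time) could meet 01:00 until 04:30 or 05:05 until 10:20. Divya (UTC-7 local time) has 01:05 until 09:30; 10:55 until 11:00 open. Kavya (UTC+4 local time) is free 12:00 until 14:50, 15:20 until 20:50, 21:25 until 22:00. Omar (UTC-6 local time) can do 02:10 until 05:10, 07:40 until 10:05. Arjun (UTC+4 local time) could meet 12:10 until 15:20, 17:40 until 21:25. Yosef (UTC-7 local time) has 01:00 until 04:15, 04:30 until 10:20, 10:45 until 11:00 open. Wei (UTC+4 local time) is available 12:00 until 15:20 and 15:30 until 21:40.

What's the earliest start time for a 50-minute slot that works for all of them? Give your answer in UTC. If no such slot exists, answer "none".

08:10

Carol in UTC: 08:00-11:30, 12:05-17:20 (add 7h to convert from UTC-7).
Divya in UTC: 08:05-16:30, 17:55-18:00 (add 7h to convert from UTC-7).
Kavya in UTC: 08:00-10:50, 11:20-16:50, 17:25-18:00 (subtract 4h to convert from UTC+4).
Omar in UTC: 08:10-11:10, 13:40-16:05 (add 6h to convert from UTC-6).
Arjun in UTC: 08:10-11:20, 13:40-17:25 (subtract 4h to convert from UTC+4).
Yosef in UTC: 08:00-11:15, 11:30-17:20, 17:45-18:00 (add 7h to convert from UTC-7).
Wei in UTC: 08:00-11:20, 11:30-17:40 (subtract 4h to convert from UTC+4).
Carol ∩ Divya: 08:05-11:30, 12:05-16:30.
Carol ∩ Divya ∩ Kavya: 08:05-10:50, 11:20-11:30, 12:05-16:30.
Carol ∩ Divya ∩ Kavya ∩ Omar: 08:10-10:50, 13:40-16:05.
Carol ∩ Divya ∩ Kavya ∩ Omar ∩ Arjun: 08:10-10:50, 13:40-16:05.
Carol ∩ Divya ∩ Kavya ∩ Omar ∩ Arjun ∩ Yosef: 08:10-10:50, 13:40-16:05.
Carol ∩ Divya ∩ Kavya ∩ Omar ∩ Arjun ∩ Yosef ∩ Wei: 08:10-10:50, 13:40-16:05.
Those are the intersection windows.
The first common window of at least 50 minutes is 08:10-10:50, so the earliest start is 08:10.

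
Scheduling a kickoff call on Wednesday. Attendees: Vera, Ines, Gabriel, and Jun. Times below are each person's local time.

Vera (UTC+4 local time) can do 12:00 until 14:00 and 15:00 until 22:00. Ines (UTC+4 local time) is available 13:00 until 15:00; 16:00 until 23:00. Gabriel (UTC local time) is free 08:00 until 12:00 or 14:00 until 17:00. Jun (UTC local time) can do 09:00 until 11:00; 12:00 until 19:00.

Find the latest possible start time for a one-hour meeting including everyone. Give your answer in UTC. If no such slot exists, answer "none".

Vera in UTC: 08:00-10:00, 11:00-18:00 (subtract 4h to convert from UTC+4).
Ines in UTC: 09:00-11:00, 12:00-19:00 (subtract 4h to convert from UTC+4).
Gabriel in UTC: 08:00-12:00, 14:00-17:00.
Jun in UTC: 09:00-11:00, 12:00-19:00.
Vera ∩ Ines: 09:00-10:00, 12:00-18:00.
Vera ∩ Ines ∩ Gabriel: 09:00-10:00, 14:00-17:00.
Vera ∩ Ines ∩ Gabriel ∩ Jun: 09:00-10:00, 14:00-17:00.
The last common window of at least 60 minutes is 14:00-17:00; a 60-minute meeting can start as late as 16:00 and still end by 17:00.

16:00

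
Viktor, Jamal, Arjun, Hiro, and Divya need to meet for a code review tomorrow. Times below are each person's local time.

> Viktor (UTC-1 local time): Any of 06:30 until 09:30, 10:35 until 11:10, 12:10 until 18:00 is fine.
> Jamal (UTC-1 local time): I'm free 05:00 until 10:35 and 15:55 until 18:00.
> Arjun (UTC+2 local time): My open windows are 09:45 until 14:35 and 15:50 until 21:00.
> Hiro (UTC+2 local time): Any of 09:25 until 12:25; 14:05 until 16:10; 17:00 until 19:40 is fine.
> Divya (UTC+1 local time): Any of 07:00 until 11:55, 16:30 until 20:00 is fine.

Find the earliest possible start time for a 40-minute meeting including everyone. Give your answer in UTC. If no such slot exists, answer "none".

07:45

Viktor in UTC: 07:30-10:30, 11:35-12:10, 13:10-19:00 (add 1h to convert from UTC-1).
Jamal in UTC: 06:00-11:35, 16:55-19:00 (add 1h to convert from UTC-1).
Arjun in UTC: 07:45-12:35, 13:50-19:00 (subtract 2h to convert from UTC+2).
Hiro in UTC: 07:25-10:25, 12:05-14:10, 15:00-17:40 (subtract 2h to convert from UTC+2).
Divya in UTC: 06:00-10:55, 15:30-19:00 (subtract 1h to convert from UTC+1).
Viktor ∩ Jamal: 07:30-10:30, 16:55-19:00.
Viktor ∩ Jamal ∩ Arjun: 07:45-10:30, 16:55-19:00.
Viktor ∩ Jamal ∩ Arjun ∩ Hiro: 07:45-10:25, 16:55-17:40.
Viktor ∩ Jamal ∩ Arjun ∩ Hiro ∩ Divya: 07:45-10:25, 16:55-17:40.
The first common window of at least 40 minutes is 07:45-10:25, so the earliest start is 07:45.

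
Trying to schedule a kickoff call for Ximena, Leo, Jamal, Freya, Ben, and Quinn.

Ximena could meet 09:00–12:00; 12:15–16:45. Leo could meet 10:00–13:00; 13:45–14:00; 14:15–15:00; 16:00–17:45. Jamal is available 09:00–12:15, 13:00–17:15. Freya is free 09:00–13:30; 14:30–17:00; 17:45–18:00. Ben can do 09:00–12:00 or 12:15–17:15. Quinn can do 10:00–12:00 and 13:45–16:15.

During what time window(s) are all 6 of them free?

Ximena ∩ Leo: 10:00-12:00, 12:15-13:00, 13:45-14:00, 14:15-15:00, 16:00-16:45.
Ximena ∩ Leo ∩ Jamal: 10:00-12:00, 13:45-14:00, 14:15-15:00, 16:00-16:45.
Ximena ∩ Leo ∩ Jamal ∩ Freya: 10:00-12:00, 14:30-15:00, 16:00-16:45.
Ximena ∩ Leo ∩ Jamal ∩ Freya ∩ Ben: 10:00-12:00, 14:30-15:00, 16:00-16:45.
Ximena ∩ Leo ∩ Jamal ∩ Freya ∩ Ben ∩ Quinn: 10:00-12:00, 14:30-15:00, 16:00-16:15.

10:00-12:00, 14:30-15:00, 16:00-16:15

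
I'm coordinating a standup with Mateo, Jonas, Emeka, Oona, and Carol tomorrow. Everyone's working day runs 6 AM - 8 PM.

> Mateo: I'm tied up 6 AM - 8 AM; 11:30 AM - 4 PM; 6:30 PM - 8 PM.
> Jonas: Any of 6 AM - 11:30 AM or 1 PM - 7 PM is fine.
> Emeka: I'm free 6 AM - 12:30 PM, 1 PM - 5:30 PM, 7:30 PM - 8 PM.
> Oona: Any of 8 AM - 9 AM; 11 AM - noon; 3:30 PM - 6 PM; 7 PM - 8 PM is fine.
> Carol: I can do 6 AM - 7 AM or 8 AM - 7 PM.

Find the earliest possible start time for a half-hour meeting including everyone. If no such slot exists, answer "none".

08:00

Mateo free: 08:00-11:30, 16:00-18:30 (invert busy blocks within the working day).
Jonas free: 06:00-11:30, 13:00-19:00.
Emeka free: 06:00-12:30, 13:00-17:30, 19:30-20:00.
Oona free: 08:00-09:00, 11:00-12:00, 15:30-18:00, 19:00-20:00.
Carol free: 06:00-07:00, 08:00-19:00.
Mateo ∩ Jonas: 08:00-11:30, 16:00-18:30.
Mateo ∩ Jonas ∩ Emeka: 08:00-11:30, 16:00-17:30.
Mateo ∩ Jonas ∩ Emeka ∩ Oona: 08:00-09:00, 11:00-11:30, 16:00-17:30.
Mateo ∩ Jonas ∩ Emeka ∩ Oona ∩ Carol: 08:00-09:00, 11:00-11:30, 16:00-17:30.
So the common availability across everyone is 08:00-09:00, 11:00-11:30, 16:00-17:30.
The first common window of at least 30 minutes is 08:00-09:00, so the earliest start is 08:00.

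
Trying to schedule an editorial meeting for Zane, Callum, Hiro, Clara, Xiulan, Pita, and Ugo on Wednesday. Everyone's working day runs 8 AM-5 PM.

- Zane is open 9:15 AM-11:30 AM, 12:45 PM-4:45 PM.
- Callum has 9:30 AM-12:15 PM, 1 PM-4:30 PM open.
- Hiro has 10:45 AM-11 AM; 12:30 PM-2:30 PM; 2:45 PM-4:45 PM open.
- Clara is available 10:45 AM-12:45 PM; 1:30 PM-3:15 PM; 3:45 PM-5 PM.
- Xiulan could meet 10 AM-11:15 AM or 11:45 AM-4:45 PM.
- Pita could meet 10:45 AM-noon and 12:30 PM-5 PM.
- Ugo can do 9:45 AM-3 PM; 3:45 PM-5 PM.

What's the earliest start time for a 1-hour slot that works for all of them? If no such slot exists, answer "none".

Zane ∩ Callum: 09:30-11:30, 13:00-16:30.
Zane ∩ Callum ∩ Hiro: 10:45-11:00, 13:00-14:30, 14:45-16:30.
Zane ∩ Callum ∩ Hiro ∩ Clara: 10:45-11:00, 13:30-14:30, 14:45-15:15, 15:45-16:30.
Zane ∩ Callum ∩ Hiro ∩ Clara ∩ Xiulan: 10:45-11:00, 13:30-14:30, 14:45-15:15, 15:45-16:30.
Zane ∩ Callum ∩ Hiro ∩ Clara ∩ Xiulan ∩ Pita: 10:45-11:00, 13:30-14:30, 14:45-15:15, 15:45-16:30.
Zane ∩ Callum ∩ Hiro ∩ Clara ∩ Xiulan ∩ Pita ∩ Ugo: 10:45-11:00, 13:30-14:30, 14:45-15:00, 15:45-16:30.
The first common window of at least 60 minutes is 13:30-14:30, so the earliest start is 13:30.

13:30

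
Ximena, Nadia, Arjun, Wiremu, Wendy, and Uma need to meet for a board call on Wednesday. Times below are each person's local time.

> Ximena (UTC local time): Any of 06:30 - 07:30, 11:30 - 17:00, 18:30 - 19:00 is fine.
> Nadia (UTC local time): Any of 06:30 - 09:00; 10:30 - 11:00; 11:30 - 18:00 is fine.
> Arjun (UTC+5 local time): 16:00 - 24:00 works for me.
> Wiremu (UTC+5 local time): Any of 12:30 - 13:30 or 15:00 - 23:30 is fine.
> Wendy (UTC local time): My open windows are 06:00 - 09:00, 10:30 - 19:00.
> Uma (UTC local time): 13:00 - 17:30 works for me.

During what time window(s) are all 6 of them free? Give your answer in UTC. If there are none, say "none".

Ximena in UTC: 06:30-07:30, 11:30-17:00, 18:30-19:00.
Nadia in UTC: 06:30-09:00, 10:30-11:00, 11:30-18:00.
Arjun in UTC: 11:00-19:00 (subtract 5h to convert from UTC+5).
Wiremu in UTC: 07:30-08:30, 10:00-18:30 (subtract 5h to convert from UTC+5).
Wendy in UTC: 06:00-09:00, 10:30-19:00.
Uma in UTC: 13:00-17:30.
Ximena ∩ Nadia: 06:30-07:30, 11:30-17:00.
Ximena ∩ Nadia ∩ Arjun: 11:30-17:00.
Ximena ∩ Nadia ∩ Arjun ∩ Wiremu: 11:30-17:00.
Ximena ∩ Nadia ∩ Arjun ∩ Wiremu ∩ Wendy: 11:30-17:00.
Ximena ∩ Nadia ∩ Arjun ∩ Wiremu ∩ Wendy ∩ Uma: 13:00-17:00.

13:00-17:00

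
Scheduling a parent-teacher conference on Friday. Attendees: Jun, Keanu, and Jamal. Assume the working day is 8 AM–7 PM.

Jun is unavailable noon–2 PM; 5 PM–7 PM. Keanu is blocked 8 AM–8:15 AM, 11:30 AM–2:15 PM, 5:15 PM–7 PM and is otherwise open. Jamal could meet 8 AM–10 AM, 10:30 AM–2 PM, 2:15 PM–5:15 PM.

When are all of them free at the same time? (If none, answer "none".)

08:15-10:00, 10:30-11:30, 14:15-17:00

Jun free: 08:00-12:00, 14:00-17:00 (invert busy blocks within the working day).
Keanu free: 08:15-11:30, 14:15-17:15 (invert busy blocks within the working day).
Jamal free: 08:00-10:00, 10:30-14:00, 14:15-17:15.
Jun ∩ Keanu: 08:15-11:30, 14:15-17:00.
Jun ∩ Keanu ∩ Jamal: 08:15-10:00, 10:30-11:30, 14:15-17:00.
So the common availability across everyone is 08:15-10:00, 10:30-11:30, 14:15-17:00.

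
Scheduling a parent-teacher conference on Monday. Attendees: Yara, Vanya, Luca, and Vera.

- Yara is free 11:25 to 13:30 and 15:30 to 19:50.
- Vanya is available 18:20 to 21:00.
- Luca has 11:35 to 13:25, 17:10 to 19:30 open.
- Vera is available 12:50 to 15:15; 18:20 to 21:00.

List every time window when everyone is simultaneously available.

Yara ∩ Vanya: 18:20-19:50.
Yara ∩ Vanya ∩ Luca: 18:20-19:30.
Yara ∩ Vanya ∩ Luca ∩ Vera: 18:20-19:30.
Those are the intersection windows.

18:20-19:30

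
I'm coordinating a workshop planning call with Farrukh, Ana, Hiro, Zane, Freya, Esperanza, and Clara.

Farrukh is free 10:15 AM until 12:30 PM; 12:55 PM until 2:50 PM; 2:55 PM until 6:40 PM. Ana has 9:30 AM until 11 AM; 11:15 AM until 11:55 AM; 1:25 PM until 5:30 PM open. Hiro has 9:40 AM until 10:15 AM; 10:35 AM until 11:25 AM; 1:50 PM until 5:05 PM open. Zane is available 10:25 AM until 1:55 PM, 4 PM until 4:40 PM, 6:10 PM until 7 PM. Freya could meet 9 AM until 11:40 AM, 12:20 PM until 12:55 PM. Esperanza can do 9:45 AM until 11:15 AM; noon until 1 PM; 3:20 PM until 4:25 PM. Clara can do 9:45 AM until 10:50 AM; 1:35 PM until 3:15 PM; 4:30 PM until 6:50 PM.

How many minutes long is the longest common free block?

15

Farrukh ∩ Ana: 10:15-11:00, 11:15-11:55, 13:25-14:50, 14:55-17:30.
Farrukh ∩ Ana ∩ Hiro: 10:35-11:00, 11:15-11:25, 13:50-14:50, 14:55-17:05.
Farrukh ∩ Ana ∩ Hiro ∩ Zane: 10:35-11:00, 11:15-11:25, 13:50-13:55, 16:00-16:40.
Farrukh ∩ Ana ∩ Hiro ∩ Zane ∩ Freya: 10:35-11:00, 11:15-11:25.
Farrukh ∩ Ana ∩ Hiro ∩ Zane ∩ Freya ∩ Esperanza: 10:35-11:00.
Farrukh ∩ Ana ∩ Hiro ∩ Zane ∩ Freya ∩ Esperanza ∩ Clara: 10:35-10:50.
So the common availability across everyone is 10:35-10:50.
The longest is 10:35-10:50 at 15 minutes.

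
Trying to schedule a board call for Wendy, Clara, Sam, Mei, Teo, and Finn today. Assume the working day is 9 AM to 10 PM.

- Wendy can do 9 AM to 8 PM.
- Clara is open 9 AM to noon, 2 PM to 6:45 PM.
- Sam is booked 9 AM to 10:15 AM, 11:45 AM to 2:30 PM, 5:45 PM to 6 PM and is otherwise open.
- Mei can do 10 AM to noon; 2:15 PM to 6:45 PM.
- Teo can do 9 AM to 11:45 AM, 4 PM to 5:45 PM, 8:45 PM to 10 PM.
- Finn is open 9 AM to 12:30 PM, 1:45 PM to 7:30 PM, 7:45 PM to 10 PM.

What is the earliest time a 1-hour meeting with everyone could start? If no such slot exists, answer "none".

Wendy free: 09:00-20:00.
Clara free: 09:00-12:00, 14:00-18:45.
Sam free: 10:15-11:45, 14:30-17:45, 18:00-22:00 (invert busy blocks within the working day).
Mei free: 10:00-12:00, 14:15-18:45.
Teo free: 09:00-11:45, 16:00-17:45, 20:45-22:00.
Finn free: 09:00-12:30, 13:45-19:30, 19:45-22:00.
Wendy ∩ Clara: 09:00-12:00, 14:00-18:45.
Wendy ∩ Clara ∩ Sam: 10:15-11:45, 14:30-17:45, 18:00-18:45.
Wendy ∩ Clara ∩ Sam ∩ Mei: 10:15-11:45, 14:30-17:45, 18:00-18:45.
Wendy ∩ Clara ∩ Sam ∩ Mei ∩ Teo: 10:15-11:45, 16:00-17:45.
Wendy ∩ Clara ∩ Sam ∩ Mei ∩ Teo ∩ Finn: 10:15-11:45, 16:00-17:45.
Those are the intersection windows.
The first common window of at least 60 minutes is 10:15-11:45, so the earliest start is 10:15.

10:15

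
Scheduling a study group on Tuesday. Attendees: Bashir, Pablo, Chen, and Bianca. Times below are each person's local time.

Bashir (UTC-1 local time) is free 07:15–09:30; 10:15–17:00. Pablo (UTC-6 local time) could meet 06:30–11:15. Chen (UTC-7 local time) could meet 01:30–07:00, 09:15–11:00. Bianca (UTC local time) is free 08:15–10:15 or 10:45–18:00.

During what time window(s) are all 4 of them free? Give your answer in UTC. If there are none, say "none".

12:30-14:00, 16:15-17:15

Bashir in UTC: 08:15-10:30, 11:15-18:00 (add 1h to convert from UTC-1).
Pablo in UTC: 12:30-17:15 (add 6h to convert from UTC-6).
Chen in UTC: 08:30-14:00, 16:15-18:00 (add 7h to convert from UTC-7).
Bianca in UTC: 08:15-10:15, 10:45-18:00.
Bashir ∩ Pablo: 12:30-17:15.
Bashir ∩ Pablo ∩ Chen: 12:30-14:00, 16:15-17:15.
Bashir ∩ Pablo ∩ Chen ∩ Bianca: 12:30-14:00, 16:15-17:15.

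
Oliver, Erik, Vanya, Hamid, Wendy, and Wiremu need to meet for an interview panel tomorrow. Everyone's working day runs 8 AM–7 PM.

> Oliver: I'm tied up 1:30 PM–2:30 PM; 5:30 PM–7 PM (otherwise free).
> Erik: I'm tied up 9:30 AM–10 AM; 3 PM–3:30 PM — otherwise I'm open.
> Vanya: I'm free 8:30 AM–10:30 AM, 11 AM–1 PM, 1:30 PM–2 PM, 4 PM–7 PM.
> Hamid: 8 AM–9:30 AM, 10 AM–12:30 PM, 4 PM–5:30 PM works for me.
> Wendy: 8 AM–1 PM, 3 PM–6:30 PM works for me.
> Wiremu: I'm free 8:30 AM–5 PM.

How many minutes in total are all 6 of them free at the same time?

Oliver free: 08:00-13:30, 14:30-17:30 (invert busy blocks within the working day).
Erik free: 08:00-09:30, 10:00-15:00, 15:30-19:00 (invert busy blocks within the working day).
Vanya free: 08:30-10:30, 11:00-13:00, 13:30-14:00, 16:00-19:00.
Hamid free: 08:00-09:30, 10:00-12:30, 16:00-17:30.
Wendy free: 08:00-13:00, 15:00-18:30.
Wiremu free: 08:30-17:00.
Oliver ∩ Erik: 08:00-09:30, 10:00-13:30, 14:30-15:00, 15:30-17:30.
Oliver ∩ Erik ∩ Vanya: 08:30-09:30, 10:00-10:30, 11:00-13:00, 16:00-17:30.
Oliver ∩ Erik ∩ Vanya ∩ Hamid: 08:30-09:30, 10:00-10:30, 11:00-12:30, 16:00-17:30.
Oliver ∩ Erik ∩ Vanya ∩ Hamid ∩ Wendy: 08:30-09:30, 10:00-10:30, 11:00-12:30, 16:00-17:30.
Oliver ∩ Erik ∩ Vanya ∩ Hamid ∩ Wendy ∩ Wiremu: 08:30-09:30, 10:00-10:30, 11:00-12:30, 16:00-17:00.
Those are the intersection windows.
Summing the common windows: 60 + 30 + 90 + 60 = 240 minutes.

240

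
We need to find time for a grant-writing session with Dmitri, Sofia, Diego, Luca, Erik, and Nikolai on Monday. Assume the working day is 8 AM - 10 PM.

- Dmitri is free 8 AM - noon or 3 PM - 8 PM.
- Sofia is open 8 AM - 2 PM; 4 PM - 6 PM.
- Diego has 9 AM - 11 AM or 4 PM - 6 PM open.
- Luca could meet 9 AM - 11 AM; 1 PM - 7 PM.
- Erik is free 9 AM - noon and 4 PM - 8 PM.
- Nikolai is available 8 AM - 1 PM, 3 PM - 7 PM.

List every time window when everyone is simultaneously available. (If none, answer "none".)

Dmitri ∩ Sofia: 08:00-12:00, 16:00-18:00.
Dmitri ∩ Sofia ∩ Diego: 09:00-11:00, 16:00-18:00.
Dmitri ∩ Sofia ∩ Diego ∩ Luca: 09:00-11:00, 16:00-18:00.
Dmitri ∩ Sofia ∩ Diego ∩ Luca ∩ Erik: 09:00-11:00, 16:00-18:00.
Dmitri ∩ Sofia ∩ Diego ∩ Luca ∩ Erik ∩ Nikolai: 09:00-11:00, 16:00-18:00.

09:00-11:00, 16:00-18:00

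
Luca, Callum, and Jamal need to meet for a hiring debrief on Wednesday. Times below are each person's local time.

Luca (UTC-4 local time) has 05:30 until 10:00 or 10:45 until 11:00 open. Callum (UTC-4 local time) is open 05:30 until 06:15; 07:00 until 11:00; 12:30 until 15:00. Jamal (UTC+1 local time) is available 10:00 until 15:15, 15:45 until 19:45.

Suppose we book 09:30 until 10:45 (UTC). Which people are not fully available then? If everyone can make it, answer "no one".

Callum

Luca in UTC: 09:30-14:00, 14:45-15:00 (add 4h to convert from UTC-4).
Callum in UTC: 09:30-10:15, 11:00-15:00, 16:30-19:00 (add 4h to convert from UTC-4).
Jamal in UTC: 09:00-14:15, 14:45-18:45 (subtract 1h to convert from UTC+1).
Luca: free for 09:30-10:45. Callum: not fully free for 09:30-10:45. Jamal: free for 09:30-10:45.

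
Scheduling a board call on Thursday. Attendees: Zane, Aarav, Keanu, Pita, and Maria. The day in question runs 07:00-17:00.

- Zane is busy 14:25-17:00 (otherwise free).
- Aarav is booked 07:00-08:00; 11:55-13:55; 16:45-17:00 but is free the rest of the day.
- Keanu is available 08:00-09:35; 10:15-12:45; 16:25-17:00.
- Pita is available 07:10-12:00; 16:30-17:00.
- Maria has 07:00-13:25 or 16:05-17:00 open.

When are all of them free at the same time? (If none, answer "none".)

08:00-09:35, 10:15-11:55

Zane free: 07:00-14:25 (invert busy blocks within the working day).
Aarav free: 08:00-11:55, 13:55-16:45 (invert busy blocks within the working day).
Keanu free: 08:00-09:35, 10:15-12:45, 16:25-17:00.
Pita free: 07:10-12:00, 16:30-17:00.
Maria free: 07:00-13:25, 16:05-17:00.
Zane ∩ Aarav: 08:00-11:55, 13:55-14:25.
Zane ∩ Aarav ∩ Keanu: 08:00-09:35, 10:15-11:55.
Zane ∩ Aarav ∩ Keanu ∩ Pita: 08:00-09:35, 10:15-11:55.
Zane ∩ Aarav ∩ Keanu ∩ Pita ∩ Maria: 08:00-09:35, 10:15-11:55.
So the common availability across everyone is 08:00-09:35, 10:15-11:55.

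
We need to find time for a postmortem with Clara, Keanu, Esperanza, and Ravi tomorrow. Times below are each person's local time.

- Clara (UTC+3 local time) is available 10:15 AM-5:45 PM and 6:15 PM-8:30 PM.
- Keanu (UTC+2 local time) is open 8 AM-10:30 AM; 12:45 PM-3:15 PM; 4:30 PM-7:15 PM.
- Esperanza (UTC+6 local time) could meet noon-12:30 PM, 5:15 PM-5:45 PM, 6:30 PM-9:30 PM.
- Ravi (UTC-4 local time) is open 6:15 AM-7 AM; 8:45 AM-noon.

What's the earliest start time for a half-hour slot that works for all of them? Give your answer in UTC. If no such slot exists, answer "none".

Clara in UTC: 07:15-14:45, 15:15-17:30 (subtract 3h to convert from UTC+3).
Keanu in UTC: 06:00-08:30, 10:45-13:15, 14:30-17:15 (subtract 2h to convert from UTC+2).
Esperanza in UTC: 06:00-06:30, 11:15-11:45, 12:30-15:30 (subtract 6h to convert from UTC+6).
Ravi in UTC: 10:15-11:00, 12:45-16:00 (add 4h to convert from UTC-4).
Clara ∩ Keanu: 07:15-08:30, 10:45-13:15, 14:30-14:45, 15:15-17:15.
Clara ∩ Keanu ∩ Esperanza: 11:15-11:45, 12:30-13:15, 14:30-14:45, 15:15-15:30.
Clara ∩ Keanu ∩ Esperanza ∩ Ravi: 12:45-13:15, 14:30-14:45, 15:15-15:30.
Those are the intersection windows.
The first common window of at least 30 minutes is 12:45-13:15, so the earliest start is 12:45.

12:45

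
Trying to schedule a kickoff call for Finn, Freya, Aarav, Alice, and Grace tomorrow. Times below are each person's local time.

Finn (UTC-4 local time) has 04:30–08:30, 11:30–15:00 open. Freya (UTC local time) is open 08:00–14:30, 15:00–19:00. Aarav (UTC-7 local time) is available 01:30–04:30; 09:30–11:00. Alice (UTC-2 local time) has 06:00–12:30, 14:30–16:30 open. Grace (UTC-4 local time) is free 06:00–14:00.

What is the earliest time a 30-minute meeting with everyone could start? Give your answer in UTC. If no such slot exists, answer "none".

Finn in UTC: 08:30-12:30, 15:30-19:00 (add 4h to convert from UTC-4).
Freya in UTC: 08:00-14:30, 15:00-19:00.
Aarav in UTC: 08:30-11:30, 16:30-18:00 (add 7h to convert from UTC-7).
Alice in UTC: 08:00-14:30, 16:30-18:30 (add 2h to convert from UTC-2).
Grace in UTC: 10:00-18:00 (add 4h to convert from UTC-4).
Finn ∩ Freya: 08:30-12:30, 15:30-19:00.
Finn ∩ Freya ∩ Aarav: 08:30-11:30, 16:30-18:00.
Finn ∩ Freya ∩ Aarav ∩ Alice: 08:30-11:30, 16:30-18:00.
Finn ∩ Freya ∩ Aarav ∩ Alice ∩ Grace: 10:00-11:30, 16:30-18:00.
The first common window of at least 30 minutes is 10:00-11:30, so the earliest start is 10:00.

10:00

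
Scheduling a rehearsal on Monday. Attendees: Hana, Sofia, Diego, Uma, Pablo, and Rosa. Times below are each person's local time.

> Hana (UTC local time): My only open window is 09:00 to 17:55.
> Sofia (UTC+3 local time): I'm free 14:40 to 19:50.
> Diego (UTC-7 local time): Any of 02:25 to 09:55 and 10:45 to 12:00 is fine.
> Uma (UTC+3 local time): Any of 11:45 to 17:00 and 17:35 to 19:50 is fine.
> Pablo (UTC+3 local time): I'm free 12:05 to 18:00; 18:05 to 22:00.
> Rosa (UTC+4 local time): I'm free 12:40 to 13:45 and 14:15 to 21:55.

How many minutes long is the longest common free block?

140

Hana in UTC: 09:00-17:55.
Sofia in UTC: 11:40-16:50 (subtract 3h to convert from UTC+3).
Diego in UTC: 09:25-16:55, 17:45-19:00 (add 7h to convert from UTC-7).
Uma in UTC: 08:45-14:00, 14:35-16:50 (subtract 3h to convert from UTC+3).
Pablo in UTC: 09:05-15:00, 15:05-19:00 (subtract 3h to convert from UTC+3).
Rosa in UTC: 08:40-09:45, 10:15-17:55 (subtract 4h to convert from UTC+4).
Hana ∩ Sofia: 11:40-16:50.
Hana ∩ Sofia ∩ Diego: 11:40-16:50.
Hana ∩ Sofia ∩ Diego ∩ Uma: 11:40-14:00, 14:35-16:50.
Hana ∩ Sofia ∩ Diego ∩ Uma ∩ Pablo: 11:40-14:00, 14:35-15:00, 15:05-16:50.
Hana ∩ Sofia ∩ Diego ∩ Uma ∩ Pablo ∩ Rosa: 11:40-14:00, 14:35-15:00, 15:05-16:50.
The longest is 11:40-14:00 at 140 minutes.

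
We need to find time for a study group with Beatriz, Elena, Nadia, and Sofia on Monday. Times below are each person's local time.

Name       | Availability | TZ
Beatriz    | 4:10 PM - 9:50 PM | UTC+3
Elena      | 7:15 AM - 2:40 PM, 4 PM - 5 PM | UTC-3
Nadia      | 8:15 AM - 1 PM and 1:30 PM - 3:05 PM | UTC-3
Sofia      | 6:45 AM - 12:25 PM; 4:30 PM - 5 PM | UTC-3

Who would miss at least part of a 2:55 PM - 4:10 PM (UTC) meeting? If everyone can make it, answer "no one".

Beatriz in UTC: 13:10-18:50 (subtract 3h to convert from UTC+3).
Elena in UTC: 10:15-17:40, 19:00-20:00 (add 3h to convert from UTC-3).
Nadia in UTC: 11:15-16:00, 16:30-18:05 (add 3h to convert from UTC-3).
Sofia in UTC: 09:45-15:25, 19:30-20:00 (add 3h to convert from UTC-3).
Beatriz: free for 14:55-16:10. Elena: free for 14:55-16:10. Nadia: not fully free for 14:55-16:10. Sofia: not fully free for 14:55-16:10.

Nadia, Sofia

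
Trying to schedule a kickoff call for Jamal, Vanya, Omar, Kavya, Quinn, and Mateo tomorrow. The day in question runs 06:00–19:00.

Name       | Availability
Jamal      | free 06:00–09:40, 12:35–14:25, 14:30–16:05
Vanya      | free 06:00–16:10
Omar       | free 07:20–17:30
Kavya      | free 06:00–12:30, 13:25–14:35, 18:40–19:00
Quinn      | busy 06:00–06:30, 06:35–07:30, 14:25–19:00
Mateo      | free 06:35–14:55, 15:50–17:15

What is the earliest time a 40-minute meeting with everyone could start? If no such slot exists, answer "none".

Jamal free: 06:00-09:40, 12:35-14:25, 14:30-16:05.
Vanya free: 06:00-16:10.
Omar free: 07:20-17:30.
Kavya free: 06:00-12:30, 13:25-14:35, 18:40-19:00.
Quinn free: 06:30-06:35, 07:30-14:25 (invert busy blocks within the working day).
Mateo free: 06:35-14:55, 15:50-17:15.
Jamal ∩ Vanya: 06:00-09:40, 12:35-14:25, 14:30-16:05.
Jamal ∩ Vanya ∩ Omar: 07:20-09:40, 12:35-14:25, 14:30-16:05.
Jamal ∩ Vanya ∩ Omar ∩ Kavya: 07:20-09:40, 13:25-14:25, 14:30-14:35.
Jamal ∩ Vanya ∩ Omar ∩ Kavya ∩ Quinn: 07:30-09:40, 13:25-14:25.
Jamal ∩ Vanya ∩ Omar ∩ Kavya ∩ Quinn ∩ Mateo: 07:30-09:40, 13:25-14:25.
So the common availability across everyone is 07:30-09:40, 13:25-14:25.
The first common window of at least 40 minutes is 07:30-09:40, so the earliest start is 07:30.

07:30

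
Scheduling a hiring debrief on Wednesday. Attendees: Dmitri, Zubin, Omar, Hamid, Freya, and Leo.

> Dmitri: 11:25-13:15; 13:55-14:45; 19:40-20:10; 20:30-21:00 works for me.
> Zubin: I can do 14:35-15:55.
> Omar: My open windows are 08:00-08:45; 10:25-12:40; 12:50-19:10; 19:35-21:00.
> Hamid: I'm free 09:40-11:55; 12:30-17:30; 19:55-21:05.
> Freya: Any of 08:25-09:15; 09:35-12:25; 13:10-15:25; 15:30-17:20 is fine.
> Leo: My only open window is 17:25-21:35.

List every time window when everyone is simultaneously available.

none

Dmitri ∩ Zubin: 14:35-14:45.
Dmitri ∩ Zubin ∩ Omar: 14:35-14:45.
Dmitri ∩ Zubin ∩ Omar ∩ Hamid: 14:35-14:45.
Dmitri ∩ Zubin ∩ Omar ∩ Hamid ∩ Freya: 14:35-14:45.
Dmitri ∩ Zubin ∩ Omar ∩ Hamid ∩ Freya ∩ Leo: ∅.
There is no time when everyone is free.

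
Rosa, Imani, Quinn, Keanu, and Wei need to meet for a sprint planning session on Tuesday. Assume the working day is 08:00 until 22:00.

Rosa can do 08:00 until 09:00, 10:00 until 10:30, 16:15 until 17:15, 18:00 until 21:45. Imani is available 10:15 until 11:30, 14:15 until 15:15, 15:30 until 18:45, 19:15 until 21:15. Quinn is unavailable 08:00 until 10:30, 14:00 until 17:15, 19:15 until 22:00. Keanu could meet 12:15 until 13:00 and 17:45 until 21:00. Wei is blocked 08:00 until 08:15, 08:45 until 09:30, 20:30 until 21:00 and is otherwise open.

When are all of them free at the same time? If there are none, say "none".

18:00-18:45

Rosa free: 08:00-09:00, 10:00-10:30, 16:15-17:15, 18:00-21:45.
Imani free: 10:15-11:30, 14:15-15:15, 15:30-18:45, 19:15-21:15.
Quinn free: 10:30-14:00, 17:15-19:15 (invert busy blocks within the working day).
Keanu free: 12:15-13:00, 17:45-21:00.
Wei free: 08:15-08:45, 09:30-20:30, 21:00-22:00 (invert busy blocks within the working day).
Rosa ∩ Imani: 10:15-10:30, 16:15-17:15, 18:00-18:45, 19:15-21:15.
Rosa ∩ Imani ∩ Quinn: 18:00-18:45.
Rosa ∩ Imani ∩ Quinn ∩ Keanu: 18:00-18:45.
Rosa ∩ Imani ∩ Quinn ∩ Keanu ∩ Wei: 18:00-18:45.
So the common availability across everyone is 18:00-18:45.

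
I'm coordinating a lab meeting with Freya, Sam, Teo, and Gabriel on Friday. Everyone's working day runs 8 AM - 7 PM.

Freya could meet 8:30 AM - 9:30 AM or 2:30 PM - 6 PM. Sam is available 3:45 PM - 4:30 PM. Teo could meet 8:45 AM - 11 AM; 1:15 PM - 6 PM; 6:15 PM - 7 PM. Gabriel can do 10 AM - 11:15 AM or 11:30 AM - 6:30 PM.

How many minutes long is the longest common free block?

Freya ∩ Sam: 15:45-16:30.
Freya ∩ Sam ∩ Teo: 15:45-16:30.
Freya ∩ Sam ∩ Teo ∩ Gabriel: 15:45-16:30.
The longest is 15:45-16:30 at 45 minutes.

45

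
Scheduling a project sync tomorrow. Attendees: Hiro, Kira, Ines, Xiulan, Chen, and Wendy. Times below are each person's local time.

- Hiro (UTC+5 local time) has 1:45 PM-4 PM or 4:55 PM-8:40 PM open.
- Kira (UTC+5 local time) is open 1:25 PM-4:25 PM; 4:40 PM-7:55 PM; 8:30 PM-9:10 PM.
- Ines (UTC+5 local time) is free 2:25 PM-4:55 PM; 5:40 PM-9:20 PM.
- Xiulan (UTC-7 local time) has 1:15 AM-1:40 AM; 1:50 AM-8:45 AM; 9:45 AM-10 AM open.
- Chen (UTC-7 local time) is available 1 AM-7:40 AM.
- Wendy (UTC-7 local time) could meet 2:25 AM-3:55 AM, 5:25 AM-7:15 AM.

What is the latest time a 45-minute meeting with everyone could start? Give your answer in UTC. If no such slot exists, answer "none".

13:30

Hiro in UTC: 08:45-11:00, 11:55-15:40 (subtract 5h to convert from UTC+5).
Kira in UTC: 08:25-11:25, 11:40-14:55, 15:30-16:10 (subtract 5h to convert from UTC+5).
Ines in UTC: 09:25-11:55, 12:40-16:20 (subtract 5h to convert from UTC+5).
Xiulan in UTC: 08:15-08:40, 08:50-15:45, 16:45-17:00 (add 7h to convert from UTC-7).
Chen in UTC: 08:00-14:40 (add 7h to convert from UTC-7).
Wendy in UTC: 09:25-10:55, 12:25-14:15 (add 7h to convert from UTC-7).
Hiro ∩ Kira: 08:45-11:00, 11:55-14:55, 15:30-15:40.
Hiro ∩ Kira ∩ Ines: 09:25-11:00, 12:40-14:55, 15:30-15:40.
Hiro ∩ Kira ∩ Ines ∩ Xiulan: 09:25-11:00, 12:40-14:55, 15:30-15:40.
Hiro ∩ Kira ∩ Ines ∩ Xiulan ∩ Chen: 09:25-11:00, 12:40-14:40.
Hiro ∩ Kira ∩ Ines ∩ Xiulan ∩ Chen ∩ Wendy: 09:25-10:55, 12:40-14:15.
The last common window of at least 45 minutes is 12:40-14:15; a 45-minute meeting can start as late as 13:30 and still end by 14:15.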